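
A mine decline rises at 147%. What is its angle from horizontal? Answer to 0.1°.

55.8°

tan θ = 147/100 = 1.4700
θ = arctan(1.4700) = 55.77°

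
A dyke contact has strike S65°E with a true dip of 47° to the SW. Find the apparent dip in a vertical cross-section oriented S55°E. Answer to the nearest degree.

11°

The section lies 10° from the strike.
tan α = tan 47° × sin 10° = 1.0724 × 0.1736 = 0.1862
apparent dip = arctan 0.1862 = 10.55°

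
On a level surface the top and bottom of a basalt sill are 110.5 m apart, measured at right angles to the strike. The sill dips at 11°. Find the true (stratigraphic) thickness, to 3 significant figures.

True thickness t = w · sin(dip) = 110.5 × sin 11°
t = 110.5 × 0.1908 = 21.084 m

21.1 m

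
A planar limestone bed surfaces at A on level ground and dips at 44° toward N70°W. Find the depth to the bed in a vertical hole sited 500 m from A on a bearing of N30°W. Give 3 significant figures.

370 m

The hole lies 40° from the dip direction, so the down-dip offset is 500 × cos 40° = 383.02 m.
Depth = down-dip offset × tan(dip) = 383.02 × tan 44° = 383.02 × 0.9657
Depth = 369.88 m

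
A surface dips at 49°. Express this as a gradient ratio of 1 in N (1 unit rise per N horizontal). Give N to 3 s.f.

1 : N means tan θ = 1/N, so N = 1/tan 49° = 1/1.1504

1 in 0.869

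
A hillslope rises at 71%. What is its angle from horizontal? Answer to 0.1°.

35.4°

tan θ = 71/100 = 0.7100
θ = arctan(0.7100) = 35.37°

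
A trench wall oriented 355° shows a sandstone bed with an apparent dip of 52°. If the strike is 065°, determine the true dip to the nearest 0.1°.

β = acute angle between strike 065° and section 355° = 70°.
tan δ = tan α / sin β = tan 52° / sin 70° = 1.2799 / 0.9397 = 1.3621
δ = arctan(1.3621) = 53.72°

53.7°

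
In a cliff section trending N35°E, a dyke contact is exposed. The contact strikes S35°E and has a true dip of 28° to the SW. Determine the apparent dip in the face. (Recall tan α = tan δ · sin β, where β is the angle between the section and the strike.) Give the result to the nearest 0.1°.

26.5°

The strike is S35°E and the section trends N35°E; the acute angle between them is β = 70°.
tan α = tan 28° × sin 70° = 0.5317 × 0.9397 = 0.4996
α = arctan(0.4996) = 26.55°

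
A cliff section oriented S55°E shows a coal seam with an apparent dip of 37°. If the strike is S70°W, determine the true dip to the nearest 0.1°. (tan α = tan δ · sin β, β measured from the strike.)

β = acute angle between strike S70°W and section S55°E = 55°.
tan δ = tan α / sin β = tan 37° / sin 55° = 0.7536 / 0.8192 = 0.9199
true dip = arctan 0.9199 = 42.61°

42.6°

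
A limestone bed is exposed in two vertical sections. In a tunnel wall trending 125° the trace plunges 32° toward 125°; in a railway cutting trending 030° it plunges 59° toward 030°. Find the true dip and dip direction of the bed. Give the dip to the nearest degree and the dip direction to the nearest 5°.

Each apparent-dip line lies in the plane. As unit vectors (x east, y north, z up), v₁ plunges 32°→125° and v₂ plunges 59°→030°.
Cross product v₁ × v₂ gives the pole to the plane: n ∝ (0.653, 0.459, 0.435).
True dip = arccos(n_z / |n|) = arccos(0.4785) = 61.4°.
Dip direction = atan2(0.653, 0.459) = 55° (azimuth of n's horizontal projection).

true dip 61°, dip direction 055°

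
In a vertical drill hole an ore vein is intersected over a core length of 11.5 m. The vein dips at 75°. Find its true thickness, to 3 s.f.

True thickness t = h · cos(dip) = 11.5 × cos 75°
t = 11.5 × 0.2588 = 2.976 m

2.98 m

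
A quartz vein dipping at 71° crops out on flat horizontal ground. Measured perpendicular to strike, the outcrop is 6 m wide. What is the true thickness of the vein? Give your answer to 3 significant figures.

5.67 m

True thickness t = w · sin(dip) = 6 × sin 71°
t = 6 × 0.9455 = 5.673 m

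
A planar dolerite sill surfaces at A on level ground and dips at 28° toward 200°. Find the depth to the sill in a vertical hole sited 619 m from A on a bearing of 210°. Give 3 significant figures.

The hole lies 10° from the dip direction, so the down-dip offset is 619 × cos 10° = 609.60 m.
Depth = down-dip offset × tan(dip) = 609.60 × tan 28° = 609.60 × 0.5317
Depth = 324.13 m

324 m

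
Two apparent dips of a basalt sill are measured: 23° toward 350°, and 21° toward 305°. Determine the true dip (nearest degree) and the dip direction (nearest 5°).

true dip 24°, dip direction 335°

Represent each trace as a vector plunging at its apparent dip toward its trend (east-north-up frame): v₁ = (-0.160, 0.907, -0.391), v₂ = (-0.765, 0.535, -0.358).
n = v₁ × v₂ = (-0.116, 0.242, 0.608) (taken with n_z > 0).
tan δ = √(n_x²+n_y²)/n_z = 0.268/0.608, so δ = 23.8°.
Dip direction = atan2(-0.116, 0.242) = 334° (azimuth of n's horizontal projection).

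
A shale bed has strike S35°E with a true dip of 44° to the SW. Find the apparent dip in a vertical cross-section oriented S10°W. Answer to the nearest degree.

Angle between strike (S35°E) and section (S10°W): β = 45°.
tan(apparent dip) = tan 44° · sin 45° = 0.6828
apparent dip = arctan 0.6828 = 34.33°

34°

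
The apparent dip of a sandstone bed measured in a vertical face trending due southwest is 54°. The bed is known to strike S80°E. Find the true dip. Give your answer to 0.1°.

β = acute angle between strike S80°E and section due southwest = 55°.
tan(true dip) = tan 54° / sin 55° = 1.6803
δ = arctan(1.6803) = 59.24°

59.2°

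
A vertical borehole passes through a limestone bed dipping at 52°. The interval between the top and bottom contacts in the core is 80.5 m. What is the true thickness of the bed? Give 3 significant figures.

True thickness t = h · cos(dip) = 80.5 × cos 52°
t = 80.5 × 0.6157 = 49.561 m

49.6 m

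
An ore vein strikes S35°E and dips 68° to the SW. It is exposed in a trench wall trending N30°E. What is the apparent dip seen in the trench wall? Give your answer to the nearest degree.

66°

The section lies 65° from the strike.
tan α = tan 68° × sin 65° = 2.4751 × 0.9063 = 2.2432
apparent dip = arctan 2.2432 = 65.97°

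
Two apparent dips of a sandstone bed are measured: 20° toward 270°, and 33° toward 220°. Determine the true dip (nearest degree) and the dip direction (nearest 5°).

The two traces are lines in the plane: v₁ = (sin 270°·cos 20°, cos 270°·cos 20°, −sin 20°), v₂ = (sin 220°·cos 33°, cos 220°·cos 33°, −sin 33°).
The plane normal is n = v₁ × v₂ ∝ (-0.220, -0.327, 0.604).
tan δ = √(n_x²+n_y²)/n_z = 0.394/0.604, so δ = 33.2°.
Dip direction = atan2(-0.220, -0.327) = 214° (azimuth of n's horizontal projection).

true dip 33°, dip direction 215°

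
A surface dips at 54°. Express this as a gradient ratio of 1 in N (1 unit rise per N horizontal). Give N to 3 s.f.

1 in 0.727

1 : N means tan θ = 1/N, so N = 1/tan 54° = 1/1.3764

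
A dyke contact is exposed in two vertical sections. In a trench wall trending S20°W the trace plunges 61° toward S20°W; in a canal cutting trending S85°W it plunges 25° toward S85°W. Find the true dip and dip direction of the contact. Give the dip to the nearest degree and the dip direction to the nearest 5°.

true dip 61°, dip direction 190°

Each apparent-dip line lies in the plane. As unit vectors (x east, y north, z up), v₁ plunges 61°→S20°W and v₂ plunges 25°→S85°W.
The plane normal is n = v₁ × v₂ ∝ (-0.123, -0.720, 0.398).
True dip = arccos(n_z / |n|) = arccos(0.4788) = 61.4°.
The horizontal component of n points toward azimuth atan2(n_x, n_y) = 190°, the dip direction.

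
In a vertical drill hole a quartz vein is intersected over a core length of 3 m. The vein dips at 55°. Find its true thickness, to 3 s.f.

1.72 m

True thickness t = h · cos(dip) = 3 × cos 55°
t = 3 × 0.5736 = 1.721 m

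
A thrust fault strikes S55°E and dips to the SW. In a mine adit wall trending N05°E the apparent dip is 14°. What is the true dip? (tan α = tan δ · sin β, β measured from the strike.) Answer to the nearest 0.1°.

16.1°

β = acute angle between strike S55°E and section N05°E = 60°.
tan(true dip) = tan 14° / sin 60° = 0.2879
δ = arctan(0.2879) = 16.06°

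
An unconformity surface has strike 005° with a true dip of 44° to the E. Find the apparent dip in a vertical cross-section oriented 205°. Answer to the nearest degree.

The section lies 20° from the strike.
tan(apparent dip) = tan 44° · sin 20° = 0.3303
α = arctan(0.3303) = 18.28°

18°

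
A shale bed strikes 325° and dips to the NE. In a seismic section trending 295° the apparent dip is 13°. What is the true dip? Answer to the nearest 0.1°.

24.8°

β = acute angle between strike 325° and section 295° = 30°.
tan δ = tan α / sin β = tan 13° / sin 30° = 0.2309 / 0.5000 = 0.4617
true dip = arctan 0.4617 = 24.78°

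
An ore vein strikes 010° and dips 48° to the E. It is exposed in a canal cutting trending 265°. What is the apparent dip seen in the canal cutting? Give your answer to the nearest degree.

The strike is 010° and the section trends 265°; the acute angle between them is β = 75°.
tan(apparent dip) = tan 48° · sin 75° = 1.0728
apparent dip = arctan 1.0728 = 47.01°

47°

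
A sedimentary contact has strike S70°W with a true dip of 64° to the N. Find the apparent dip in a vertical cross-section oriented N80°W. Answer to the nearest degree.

Angle between strike (S70°W) and section (N80°W): β = 30°.
tan α = tan 64° × sin 30° = 2.0503 × 0.5000 = 1.0252
apparent dip = arctan 1.0252 = 45.71°

46°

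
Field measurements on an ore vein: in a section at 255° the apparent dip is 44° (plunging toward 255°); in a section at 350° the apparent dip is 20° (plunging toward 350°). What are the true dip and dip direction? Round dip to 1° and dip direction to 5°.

Represent each trace as a vector plunging at its apparent dip toward its trend (east-north-up frame): v₁ = (-0.695, -0.186, -0.695), v₂ = (-0.163, 0.925, -0.342).
n = v₁ × v₂ = (-0.707, 0.124, 0.673) (taken with n_z > 0).
tan δ = √(n_x²+n_y²)/n_z = 0.717/0.673, so δ = 46.8°.
The horizontal component of n points toward azimuth atan2(n_x, n_y) = 280°, the dip direction.

true dip 47°, dip direction 280°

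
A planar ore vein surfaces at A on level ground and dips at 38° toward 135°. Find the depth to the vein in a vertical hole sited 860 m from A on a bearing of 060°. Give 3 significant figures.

The hole lies 75° from the dip direction, so the down-dip offset is 860 × cos 75° = 222.58 m.
Depth = down-dip offset × tan(dip) = 222.58 × tan 38° = 222.58 × 0.7813
Depth = 173.90 m

174 m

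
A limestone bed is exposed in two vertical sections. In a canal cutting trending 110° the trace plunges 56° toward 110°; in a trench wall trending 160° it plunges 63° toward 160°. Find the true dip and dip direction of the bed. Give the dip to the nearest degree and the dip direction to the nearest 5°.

Represent each trace as a vector plunging at its apparent dip toward its trend (east-north-up frame): v₁ = (0.525, -0.191, -0.829), v₂ = (0.155, -0.427, -0.891).
n = v₁ × v₂ = (0.183, -0.339, 0.194) (taken with n_z > 0).
tan δ = √(n_x²+n_y²)/n_z = 0.386/0.194, so δ = 63.2°.
Dip direction = azimuth of (n_x, n_y) = atan2(0.183, -0.339) = 152°.

true dip 63°, dip direction 150°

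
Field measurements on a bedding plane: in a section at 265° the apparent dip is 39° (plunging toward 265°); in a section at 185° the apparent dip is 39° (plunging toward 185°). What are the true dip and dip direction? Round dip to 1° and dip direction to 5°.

true dip 47°, dip direction 225°

Represent each trace as a vector plunging at its apparent dip toward its trend (east-north-up frame): v₁ = (-0.774, -0.068, -0.629), v₂ = (-0.068, -0.774, -0.629).
n = v₁ × v₂ = (-0.445, -0.445, 0.595) (taken with n_z > 0).
tan δ = √(n_x²+n_y²)/n_z = 0.629/0.595, so δ = 46.6°.
The horizontal component of n points toward azimuth atan2(n_x, n_y) = 225°, the dip direction.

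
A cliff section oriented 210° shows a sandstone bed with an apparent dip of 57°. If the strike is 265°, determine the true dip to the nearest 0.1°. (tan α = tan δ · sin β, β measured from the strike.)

62.0°

The section is 55° from the strike.
tan(true dip) = tan 57° / sin 55° = 1.8798
true dip = arctan 1.8798 = 61.99°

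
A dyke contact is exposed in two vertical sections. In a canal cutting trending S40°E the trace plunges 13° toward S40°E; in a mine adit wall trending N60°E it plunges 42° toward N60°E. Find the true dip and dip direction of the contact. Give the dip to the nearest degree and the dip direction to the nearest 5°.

true dip 42°, dip direction 065°

Represent each trace as a vector plunging at its apparent dip toward its trend (east-north-up frame): v₁ = (0.626, -0.746, -0.225), v₂ = (0.644, 0.372, -0.669).
n = v₁ × v₂ = (0.583, 0.274, 0.713) (taken with n_z > 0).
True dip = arccos(n_z / |n|) = arccos(0.7420) = 42.1°.
The horizontal component of n points toward azimuth atan2(n_x, n_y) = 65°, the dip direction.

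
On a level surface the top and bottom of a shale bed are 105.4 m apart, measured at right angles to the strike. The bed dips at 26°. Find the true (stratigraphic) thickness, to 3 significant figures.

True thickness t = w · sin(dip) = 105.4 × sin 26°
t = 105.4 × 0.4384 = 46.204 m

46.2 m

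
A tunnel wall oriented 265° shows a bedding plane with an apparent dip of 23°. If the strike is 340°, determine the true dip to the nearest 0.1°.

β = acute angle between strike 340° and section 265° = 75°.
tan(true dip) = tan 23° / sin 75° = 0.4394
δ = arctan(0.4394) = 23.72°

23.7°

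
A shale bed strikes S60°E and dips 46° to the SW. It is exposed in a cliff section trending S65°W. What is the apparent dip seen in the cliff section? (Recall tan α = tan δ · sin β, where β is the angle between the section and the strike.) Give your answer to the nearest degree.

Angle between strike (S60°E) and section (S65°W): β = 55°.
tan α = tan 46° × sin 55° = 1.0355 × 0.8192 = 0.8483
apparent dip = arctan 0.8483 = 40.31°

40°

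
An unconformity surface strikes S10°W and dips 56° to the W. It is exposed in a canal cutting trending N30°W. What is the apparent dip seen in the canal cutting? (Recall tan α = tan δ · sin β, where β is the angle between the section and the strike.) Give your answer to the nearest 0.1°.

The strike is S10°W and the section trends N30°W; the acute angle between them is β = 40°.
tan(apparent dip) = tan 56° · sin 40° = 0.9530
apparent dip = arctan 0.9530 = 43.62°

43.6°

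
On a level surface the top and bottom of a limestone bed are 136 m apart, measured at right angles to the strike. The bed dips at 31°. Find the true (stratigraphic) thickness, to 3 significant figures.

70.0 m

True thickness t = w · sin(dip) = 136 × sin 31°
t = 136 × 0.5150 = 70.045 m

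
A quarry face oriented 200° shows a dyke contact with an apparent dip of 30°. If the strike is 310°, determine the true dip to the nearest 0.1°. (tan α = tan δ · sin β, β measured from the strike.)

31.6°

The section is 70° from the strike.
tan(true dip) = tan 30° / sin 70° = 0.6144
true dip = arctan 0.6144 = 31.57°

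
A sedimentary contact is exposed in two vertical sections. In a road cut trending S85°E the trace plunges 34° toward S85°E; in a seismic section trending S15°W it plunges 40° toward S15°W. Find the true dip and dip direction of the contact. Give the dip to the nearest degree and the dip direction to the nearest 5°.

true dip 50°, dip direction 150°

Represent each trace as a vector plunging at its apparent dip toward its trend (east-north-up frame): v₁ = (0.826, -0.072, -0.559), v₂ = (-0.198, -0.740, -0.643).
The plane normal is n = v₁ × v₂ ∝ (0.367, -0.642, 0.625).
tan δ = √(n_x²+n_y²)/n_z = 0.739/0.625, so δ = 49.8°.
Dip direction = azimuth of (n_x, n_y) = atan2(0.367, -0.642) = 150°.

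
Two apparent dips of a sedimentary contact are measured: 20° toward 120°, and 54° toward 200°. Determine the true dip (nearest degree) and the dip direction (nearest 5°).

The two traces are lines in the plane: v₁ = (sin 120°·cos 20°, cos 120°·cos 20°, −sin 20°), v₂ = (sin 200°·cos 54°, cos 200°·cos 54°, −sin 54°).
The plane normal is n = v₁ × v₂ ∝ (-0.191, -0.727, 0.544).
Dip δ = arctan(|n_h|/n_z) = arctan(0.752/0.544) = 54.1°.
The horizontal component of n points toward azimuth atan2(n_x, n_y) = 195°, the dip direction.

true dip 54°, dip direction 195°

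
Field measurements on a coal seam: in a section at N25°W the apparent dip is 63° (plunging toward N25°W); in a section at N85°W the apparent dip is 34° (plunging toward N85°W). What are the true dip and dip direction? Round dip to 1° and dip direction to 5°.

true dip 63°, dip direction 345°

The two traces are lines in the plane: v₁ = (sin 335°·cos 63°, cos 335°·cos 63°, −sin 63°), v₂ = (sin 275°·cos 34°, cos 275°·cos 34°, −sin 34°).
The plane normal is n = v₁ × v₂ ∝ (-0.166, 0.629, 0.326).
tan δ = √(n_x²+n_y²)/n_z = 0.650/0.326, so δ = 63.4°.
Dip direction = azimuth of (n_x, n_y) = atan2(-0.166, 0.629) = 345°.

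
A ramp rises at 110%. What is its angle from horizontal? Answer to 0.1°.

tan θ = 110/100 = 1.1000
θ = arctan(1.1000) = 47.73°

47.7°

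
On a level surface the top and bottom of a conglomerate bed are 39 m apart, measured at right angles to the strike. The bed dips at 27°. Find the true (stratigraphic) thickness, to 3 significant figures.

True thickness t = w · sin(dip) = 39 × sin 27°
t = 39 × 0.4540 = 17.706 m

17.7 m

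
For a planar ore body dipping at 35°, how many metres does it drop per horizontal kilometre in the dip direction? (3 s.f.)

drop per km = 1000 × tan 35° = 1000 × 0.7002

700 m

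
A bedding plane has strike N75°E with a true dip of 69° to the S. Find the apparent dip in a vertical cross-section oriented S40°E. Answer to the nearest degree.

The section lies 65° from the strike.
tan α = tan 69° × sin 65° = 2.6051 × 0.9063 = 2.3610
α = arctan(2.3610) = 67.05°

67°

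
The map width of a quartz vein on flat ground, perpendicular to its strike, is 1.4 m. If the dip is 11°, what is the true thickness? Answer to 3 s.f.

0.267 m

True thickness t = w · sin(dip) = 1.4 × sin 11°
t = 1.4 × 0.1908 = 0.267 m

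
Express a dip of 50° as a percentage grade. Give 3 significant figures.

grade % = 100 × tan 50° = 100 × 1.1918

119%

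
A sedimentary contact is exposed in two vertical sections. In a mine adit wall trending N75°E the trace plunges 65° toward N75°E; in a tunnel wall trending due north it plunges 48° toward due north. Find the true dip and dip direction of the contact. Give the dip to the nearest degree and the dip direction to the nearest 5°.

Represent each trace as a vector plunging at its apparent dip toward its trend (east-north-up frame): v₁ = (0.408, 0.109, -0.906), v₂ = (0.000, 0.669, -0.743).
The plane normal is n = v₁ × v₂ ∝ (0.525, 0.303, 0.273).
tan δ = √(n_x²+n_y²)/n_z = 0.606/0.273, so δ = 65.8°.
Dip direction = atan2(0.525, 0.303) = 60° (azimuth of n's horizontal projection).

true dip 66°, dip direction 060°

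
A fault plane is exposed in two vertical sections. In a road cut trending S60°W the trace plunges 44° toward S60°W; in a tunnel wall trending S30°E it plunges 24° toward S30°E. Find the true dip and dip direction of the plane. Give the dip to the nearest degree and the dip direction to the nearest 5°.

The two traces are lines in the plane: v₁ = (sin 240°·cos 44°, cos 240°·cos 44°, −sin 44°), v₂ = (sin 150°·cos 24°, cos 150°·cos 24°, −sin 24°).
Cross product v₁ × v₂ gives the pole to the plane: n ∝ (-0.403, -0.571, 0.657).
tan δ = √(n_x²+n_y²)/n_z = 0.699/0.657, so δ = 46.8°.
The horizontal component of n points toward azimuth atan2(n_x, n_y) = 215°, the dip direction.

true dip 47°, dip direction 215°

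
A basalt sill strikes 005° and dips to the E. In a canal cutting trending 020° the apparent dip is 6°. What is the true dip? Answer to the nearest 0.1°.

22.1°

β = acute angle between strike 005° and section 020° = 15°.
tan(true dip) = tan 6° / sin 15° = 0.4061
δ = arctan(0.4061) = 22.10°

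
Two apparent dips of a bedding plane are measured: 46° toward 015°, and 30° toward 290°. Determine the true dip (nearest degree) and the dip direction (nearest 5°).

Represent each trace as a vector plunging at its apparent dip toward its trend (east-north-up frame): v₁ = (0.180, 0.671, -0.719), v₂ = (-0.814, 0.296, -0.500).
Cross product v₁ × v₂ gives the pole to the plane: n ∝ (-0.122, 0.675, 0.599).
Dip δ = arctan(|n_h|/n_z) = arctan(0.686/0.599) = 48.9°.
Dip direction = atan2(-0.122, 0.675) = 350° (azimuth of n's horizontal projection).

true dip 49°, dip direction 350°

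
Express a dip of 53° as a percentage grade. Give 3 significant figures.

grade % = 100 × tan 53° = 100 × 1.3270

133%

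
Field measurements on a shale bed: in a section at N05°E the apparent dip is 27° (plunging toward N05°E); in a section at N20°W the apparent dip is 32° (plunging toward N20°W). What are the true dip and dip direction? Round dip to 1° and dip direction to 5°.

Each apparent-dip line lies in the plane. As unit vectors (x east, y north, z up), v₁ plunges 27°→N05°E and v₂ plunges 32°→N20°W.
Cross product v₁ × v₂ gives the pole to the plane: n ∝ (-0.109, 0.173, 0.319).
tan δ = √(n_x²+n_y²)/n_z = 0.204/0.319, so δ = 32.6°.
Dip direction = atan2(-0.109, 0.173) = 328° (azimuth of n's horizontal projection).

true dip 33°, dip direction 330°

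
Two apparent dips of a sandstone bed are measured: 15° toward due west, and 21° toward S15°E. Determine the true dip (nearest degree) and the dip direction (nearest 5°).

true dip 28°, dip direction 210°

Represent each trace as a vector plunging at its apparent dip toward its trend (east-north-up frame): v₁ = (-0.966, -0.000, -0.259), v₂ = (0.242, -0.902, -0.358).
n = v₁ × v₂ = (-0.233, -0.409, 0.871) (taken with n_z > 0).
tan δ = √(n_x²+n_y²)/n_z = 0.471/0.871, so δ = 28.4°.
The horizontal component of n points toward azimuth atan2(n_x, n_y) = 210°, the dip direction.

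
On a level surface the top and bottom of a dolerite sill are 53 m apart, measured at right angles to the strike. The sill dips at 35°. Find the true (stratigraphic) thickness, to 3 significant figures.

True thickness t = w · sin(dip) = 53 × sin 35°
t = 53 × 0.5736 = 30.400 m

30.4 m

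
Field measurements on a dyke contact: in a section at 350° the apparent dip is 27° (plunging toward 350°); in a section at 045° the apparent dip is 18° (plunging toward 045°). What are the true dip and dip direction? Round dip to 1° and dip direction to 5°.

Each apparent-dip line lies in the plane. As unit vectors (x east, y north, z up), v₁ plunges 27°→350° and v₂ plunges 18°→045°.
The plane normal is n = v₁ × v₂ ∝ (-0.034, 0.353, 0.694).
Dip δ = arctan(|n_h|/n_z) = arctan(0.355/0.694) = 27.1°.
Dip direction = atan2(-0.034, 0.353) = 354° (azimuth of n's horizontal projection).

true dip 27°, dip direction 355°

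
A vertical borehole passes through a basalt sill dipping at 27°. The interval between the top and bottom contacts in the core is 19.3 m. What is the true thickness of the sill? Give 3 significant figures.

17.2 m

True thickness t = h · cos(dip) = 19.3 × cos 27°
t = 19.3 × 0.8910 = 17.196 m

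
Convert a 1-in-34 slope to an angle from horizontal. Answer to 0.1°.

tan θ = 1/34 = 0.0294
θ = arctan(0.0294) = 1.68°

1.7°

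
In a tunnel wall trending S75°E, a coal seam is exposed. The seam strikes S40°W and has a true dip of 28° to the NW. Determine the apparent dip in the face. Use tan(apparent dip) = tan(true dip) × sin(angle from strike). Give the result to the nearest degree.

Angle between strike (S40°W) and section (S75°E): β = 65°.
tan(apparent dip) = tan 28° · sin 65° = 0.4819
apparent dip = arctan 0.4819 = 25.73°

26°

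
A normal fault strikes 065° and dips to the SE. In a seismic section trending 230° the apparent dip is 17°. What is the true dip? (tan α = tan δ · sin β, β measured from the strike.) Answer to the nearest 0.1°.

The section is 15° from the strike.
tan(true dip) = tan 17° / sin 15° = 1.1813
true dip = arctan 1.1813 = 49.75°

49.8°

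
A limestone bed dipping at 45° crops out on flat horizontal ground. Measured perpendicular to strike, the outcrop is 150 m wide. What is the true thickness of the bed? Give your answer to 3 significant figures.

106 m

True thickness t = w · sin(dip) = 150 × sin 45°
t = 150 × 0.7071 = 106.066 m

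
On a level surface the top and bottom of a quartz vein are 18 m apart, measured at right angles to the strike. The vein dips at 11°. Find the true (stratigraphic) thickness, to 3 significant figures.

True thickness t = w · sin(dip) = 18 × sin 11°
t = 18 × 0.1908 = 3.435 m

3.43 m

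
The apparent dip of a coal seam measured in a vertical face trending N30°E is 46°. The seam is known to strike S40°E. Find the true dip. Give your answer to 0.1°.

47.8°

β = acute angle between strike S40°E and section N30°E = 70°.
tan δ = tan α / sin β = tan 46° / sin 70° = 1.0355 / 0.9397 = 1.1020
δ = arctan(1.1020) = 47.78°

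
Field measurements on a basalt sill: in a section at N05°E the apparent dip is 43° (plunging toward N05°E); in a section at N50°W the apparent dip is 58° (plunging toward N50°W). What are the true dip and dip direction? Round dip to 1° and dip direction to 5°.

true dip 58°, dip direction 310°

Each apparent-dip line lies in the plane. As unit vectors (x east, y north, z up), v₁ plunges 43°→N05°E and v₂ plunges 58°→N50°W.
The plane normal is n = v₁ × v₂ ∝ (-0.386, 0.331, 0.317).
tan δ = √(n_x²+n_y²)/n_z = 0.508/0.317, so δ = 58.0°.
The horizontal component of n points toward azimuth atan2(n_x, n_y) = 311°, the dip direction.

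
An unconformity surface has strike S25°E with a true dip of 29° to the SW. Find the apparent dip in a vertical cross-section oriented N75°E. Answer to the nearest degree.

Angle between strike (S25°E) and section (N75°E): β = 80°.
tan(apparent dip) = tan 29° · sin 80° = 0.5459
α = arctan(0.5459) = 28.63°

29°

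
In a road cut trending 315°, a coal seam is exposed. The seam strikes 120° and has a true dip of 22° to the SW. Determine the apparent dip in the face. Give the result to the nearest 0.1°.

Angle between strike (120°) and section (315°): β = 15°.
tan(apparent dip) = tan 22° · sin 15° = 0.1046
α = arctan(0.1046) = 5.97°

6.0°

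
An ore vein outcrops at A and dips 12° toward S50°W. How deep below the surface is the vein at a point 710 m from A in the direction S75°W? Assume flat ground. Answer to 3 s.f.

The hole lies 25° from the dip direction, so the down-dip offset is 710 × cos 25° = 643.48 m.
Depth = down-dip offset × tan(dip) = 643.48 × tan 12° = 643.48 × 0.2126
Depth = 136.78 m

137 m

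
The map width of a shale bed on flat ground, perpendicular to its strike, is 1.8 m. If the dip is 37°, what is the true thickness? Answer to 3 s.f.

True thickness t = w · sin(dip) = 1.8 × sin 37°
t = 1.8 × 0.6018 = 1.083 m

1.08 m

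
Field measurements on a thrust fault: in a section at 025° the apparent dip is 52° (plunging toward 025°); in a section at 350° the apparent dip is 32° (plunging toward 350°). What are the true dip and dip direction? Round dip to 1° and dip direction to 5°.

The two traces are lines in the plane: v₁ = (sin 25°·cos 52°, cos 25°·cos 52°, −sin 52°), v₂ = (sin 350°·cos 32°, cos 350°·cos 32°, −sin 32°).
Cross product v₁ × v₂ gives the pole to the plane: n ∝ (0.362, 0.254, 0.299).
True dip = arccos(n_z / |n|) = arccos(0.5604) = 55.9°.
Dip direction = atan2(0.362, 0.254) = 55° (azimuth of n's horizontal projection).

true dip 56°, dip direction 055°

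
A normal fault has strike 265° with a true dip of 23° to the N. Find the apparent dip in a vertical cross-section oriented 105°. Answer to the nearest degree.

8°

The section lies 20° from the strike.
tan α = tan 23° × sin 20° = 0.4245 × 0.3420 = 0.1452
α = arctan(0.1452) = 8.26°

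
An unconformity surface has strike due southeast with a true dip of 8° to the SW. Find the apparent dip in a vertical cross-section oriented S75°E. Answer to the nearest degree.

Angle between strike (due southeast) and section (S75°E): β = 30°.
tan α = tan 8° × sin 30° = 0.1405 × 0.5000 = 0.0703
apparent dip = arctan 0.0703 = 4.02°

4°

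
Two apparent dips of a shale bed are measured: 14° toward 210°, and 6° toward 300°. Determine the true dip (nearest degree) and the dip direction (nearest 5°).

true dip 15°, dip direction 235°

Represent each trace as a vector plunging at its apparent dip toward its trend (east-north-up frame): v₁ = (-0.485, -0.840, -0.242), v₂ = (-0.861, 0.497, -0.105).
Cross product v₁ × v₂ gives the pole to the plane: n ∝ (-0.208, -0.158, 0.965).
True dip = arccos(n_z / |n|) = arccos(0.9653) = 15.1°.
Dip direction = atan2(-0.208, -0.158) = 233° (azimuth of n's horizontal projection).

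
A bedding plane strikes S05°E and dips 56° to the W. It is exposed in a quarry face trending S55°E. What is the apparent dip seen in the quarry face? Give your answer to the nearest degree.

49°

The section lies 50° from the strike.
tan(apparent dip) = tan 56° · sin 50° = 1.1357
apparent dip = arctan 1.1357 = 48.64°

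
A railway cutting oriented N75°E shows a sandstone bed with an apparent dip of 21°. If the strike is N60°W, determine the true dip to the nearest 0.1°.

28.5°

The section is 45° from the strike.
tan(true dip) = tan 21° / sin 45° = 0.5429
δ = arctan(0.5429) = 28.50°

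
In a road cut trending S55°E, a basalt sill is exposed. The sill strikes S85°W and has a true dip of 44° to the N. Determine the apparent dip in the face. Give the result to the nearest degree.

32°

Angle between strike (S85°W) and section (S55°E): β = 40°.
tan(apparent dip) = tan 44° · sin 40° = 0.6207
apparent dip = arctan 0.6207 = 31.83°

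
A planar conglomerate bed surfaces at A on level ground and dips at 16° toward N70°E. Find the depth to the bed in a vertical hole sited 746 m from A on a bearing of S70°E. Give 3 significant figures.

164 m

The hole lies 40° from the dip direction, so the down-dip offset is 746 × cos 40° = 571.47 m.
Depth = down-dip offset × tan(dip) = 571.47 × tan 16° = 571.47 × 0.2867
Depth = 163.87 m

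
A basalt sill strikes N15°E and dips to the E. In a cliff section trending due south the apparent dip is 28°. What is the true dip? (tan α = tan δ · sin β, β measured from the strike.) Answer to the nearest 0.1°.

β = acute angle between strike N15°E and section due south = 15°.
tan δ = tan α / sin β = tan 28° / sin 15° = 0.5317 / 0.2588 = 2.0544
δ = arctan(2.0544) = 64.04°

64.0°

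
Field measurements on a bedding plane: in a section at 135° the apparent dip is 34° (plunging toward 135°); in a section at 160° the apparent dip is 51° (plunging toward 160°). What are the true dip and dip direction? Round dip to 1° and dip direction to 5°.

Each apparent-dip line lies in the plane. As unit vectors (x east, y north, z up), v₁ plunges 34°→135° and v₂ plunges 51°→160°.
Cross product v₁ × v₂ gives the pole to the plane: n ∝ (-0.125, -0.335, 0.220).
Dip δ = arctan(|n_h|/n_z) = arctan(0.358/0.220) = 58.4°.
Dip direction = azimuth of (n_x, n_y) = atan2(-0.125, -0.335) = 200°.

true dip 58°, dip direction 200°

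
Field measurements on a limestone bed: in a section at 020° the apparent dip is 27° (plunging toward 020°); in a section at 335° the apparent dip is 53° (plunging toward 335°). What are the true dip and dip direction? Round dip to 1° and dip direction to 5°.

Each apparent-dip line lies in the plane. As unit vectors (x east, y north, z up), v₁ plunges 27°→020° and v₂ plunges 53°→335°.
The plane normal is n = v₁ × v₂ ∝ (-0.421, 0.359, 0.379).
True dip = arccos(n_z / |n|) = arccos(0.5653) = 55.6°.
Dip direction = atan2(-0.421, 0.359) = 310° (azimuth of n's horizontal projection).

true dip 56°, dip direction 310°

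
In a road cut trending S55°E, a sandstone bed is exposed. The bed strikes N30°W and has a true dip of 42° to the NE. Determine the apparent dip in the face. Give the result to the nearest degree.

21°

Angle between strike (N30°W) and section (S55°E): β = 25°.
tan α = tan 42° × sin 25° = 0.9004 × 0.4226 = 0.3805
α = arctan(0.3805) = 20.83°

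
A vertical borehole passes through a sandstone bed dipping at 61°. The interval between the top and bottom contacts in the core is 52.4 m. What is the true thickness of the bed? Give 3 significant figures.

25.4 m

True thickness t = h · cos(dip) = 52.4 × cos 61°
t = 52.4 × 0.4848 = 25.404 m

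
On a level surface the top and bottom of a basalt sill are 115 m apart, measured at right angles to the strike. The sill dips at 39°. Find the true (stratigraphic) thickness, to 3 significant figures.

72.4 m

True thickness t = w · sin(dip) = 115 × sin 39°
t = 115 × 0.6293 = 72.372 m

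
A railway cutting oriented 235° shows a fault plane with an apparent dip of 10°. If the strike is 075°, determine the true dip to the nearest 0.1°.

The section is 20° from the strike.
tan(true dip) = tan 10° / sin 20° = 0.5155
true dip = arctan 0.5155 = 27.27°

27.3°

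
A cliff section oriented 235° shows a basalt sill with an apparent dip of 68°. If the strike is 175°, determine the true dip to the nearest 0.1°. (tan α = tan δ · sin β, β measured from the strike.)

The section is 60° from the strike.
tan δ = tan α / sin β = tan 68° / sin 60° = 2.4751 / 0.8660 = 2.8580
δ = arctan(2.8580) = 70.72°

70.7°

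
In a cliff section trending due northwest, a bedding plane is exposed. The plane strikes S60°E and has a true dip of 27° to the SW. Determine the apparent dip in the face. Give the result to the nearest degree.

The strike is S60°E and the section trends due northwest; the acute angle between them is β = 15°.
tan(apparent dip) = tan 27° · sin 15° = 0.1319
α = arctan(0.1319) = 7.51°

8°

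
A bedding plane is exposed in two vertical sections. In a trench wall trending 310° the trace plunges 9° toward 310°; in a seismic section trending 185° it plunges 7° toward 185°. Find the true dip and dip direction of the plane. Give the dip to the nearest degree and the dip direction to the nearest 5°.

The two traces are lines in the plane: v₁ = (sin 310°·cos 9°, cos 310°·cos 9°, −sin 9°), v₂ = (sin 185°·cos 7°, cos 185°·cos 7°, −sin 7°).
n = v₁ × v₂ = (-0.232, -0.079, 0.803) (taken with n_z > 0).
Dip δ = arctan(|n_h|/n_z) = arctan(0.245/0.803) = 17.0°.
Dip direction = azimuth of (n_x, n_y) = atan2(-0.232, -0.079) = 251°.

true dip 17°, dip direction 250°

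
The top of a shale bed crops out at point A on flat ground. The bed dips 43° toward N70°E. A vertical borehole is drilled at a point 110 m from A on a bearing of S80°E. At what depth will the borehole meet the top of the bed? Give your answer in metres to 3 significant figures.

The hole lies 30° from the dip direction, so the down-dip offset is 110 × cos 30° = 95.26 m.
Depth = down-dip offset × tan(dip) = 95.26 × tan 43° = 95.26 × 0.9325
Depth = 88.83 m

88.8 m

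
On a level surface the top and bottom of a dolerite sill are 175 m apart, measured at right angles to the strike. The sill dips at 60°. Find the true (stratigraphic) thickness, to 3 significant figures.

152 m

True thickness t = w · sin(dip) = 175 × sin 60°
t = 175 × 0.8660 = 151.554 m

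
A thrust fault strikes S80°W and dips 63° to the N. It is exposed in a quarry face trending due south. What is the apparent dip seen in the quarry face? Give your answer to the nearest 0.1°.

62.6°

The section lies 80° from the strike.
tan α = tan 63° × sin 80° = 1.9626 × 0.9848 = 1.9328
apparent dip = arctan 1.9328 = 62.64°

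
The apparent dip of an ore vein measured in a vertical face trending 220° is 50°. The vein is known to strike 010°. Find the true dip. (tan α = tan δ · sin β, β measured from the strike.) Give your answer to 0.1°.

67.2°

The section is 30° from the strike.
tan δ = tan α / sin β = tan 50° / sin 30° = 1.1918 / 0.5000 = 2.3835
true dip = arctan 2.3835 = 67.24°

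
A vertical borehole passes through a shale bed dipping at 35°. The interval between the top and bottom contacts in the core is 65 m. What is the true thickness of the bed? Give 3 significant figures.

True thickness t = h · cos(dip) = 65 × cos 35°
t = 65 × 0.8192 = 53.245 m

53.2 m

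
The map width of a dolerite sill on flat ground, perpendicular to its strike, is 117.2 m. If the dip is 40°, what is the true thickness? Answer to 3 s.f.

True thickness t = w · sin(dip) = 117.2 × sin 40°
t = 117.2 × 0.6428 = 75.335 m

75.3 m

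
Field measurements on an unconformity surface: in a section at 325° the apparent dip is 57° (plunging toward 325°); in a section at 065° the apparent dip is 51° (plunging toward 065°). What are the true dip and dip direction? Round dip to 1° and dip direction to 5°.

true dip 65°, dip direction 010°

Each apparent-dip line lies in the plane. As unit vectors (x east, y north, z up), v₁ plunges 57°→325° and v₂ plunges 51°→065°.
The plane normal is n = v₁ × v₂ ∝ (0.124, 0.721, 0.338).
Dip δ = arctan(|n_h|/n_z) = arctan(0.732/0.338) = 65.2°.
Dip direction = azimuth of (n_x, n_y) = atan2(0.124, 0.721) = 10°.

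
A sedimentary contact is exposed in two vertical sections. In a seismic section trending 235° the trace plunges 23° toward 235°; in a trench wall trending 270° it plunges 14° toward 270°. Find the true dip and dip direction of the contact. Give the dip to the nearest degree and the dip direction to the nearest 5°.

true dip 25°, dip direction 215°

Each apparent-dip line lies in the plane. As unit vectors (x east, y north, z up), v₁ plunges 23°→235° and v₂ plunges 14°→270°.
n = v₁ × v₂ = (-0.128, -0.197, 0.512) (taken with n_z > 0).
Dip δ = arctan(|n_h|/n_z) = arctan(0.235/0.512) = 24.6°.
The horizontal component of n points toward azimuth atan2(n_x, n_y) = 213°, the dip direction.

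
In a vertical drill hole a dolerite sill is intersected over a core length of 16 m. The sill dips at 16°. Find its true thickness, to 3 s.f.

True thickness t = h · cos(dip) = 16 × cos 16°
t = 16 × 0.9613 = 15.380 m

15.4 m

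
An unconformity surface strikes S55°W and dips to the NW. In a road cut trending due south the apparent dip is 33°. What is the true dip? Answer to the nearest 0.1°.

38.4°

β = acute angle between strike S55°W and section due south = 55°.
tan(true dip) = tan 33° / sin 55° = 0.7928
δ = arctan(0.7928) = 38.41°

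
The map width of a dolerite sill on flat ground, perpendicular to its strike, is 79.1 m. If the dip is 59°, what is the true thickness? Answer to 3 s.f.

True thickness t = w · sin(dip) = 79.1 × sin 59°
t = 79.1 × 0.8572 = 67.802 m

67.8 m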